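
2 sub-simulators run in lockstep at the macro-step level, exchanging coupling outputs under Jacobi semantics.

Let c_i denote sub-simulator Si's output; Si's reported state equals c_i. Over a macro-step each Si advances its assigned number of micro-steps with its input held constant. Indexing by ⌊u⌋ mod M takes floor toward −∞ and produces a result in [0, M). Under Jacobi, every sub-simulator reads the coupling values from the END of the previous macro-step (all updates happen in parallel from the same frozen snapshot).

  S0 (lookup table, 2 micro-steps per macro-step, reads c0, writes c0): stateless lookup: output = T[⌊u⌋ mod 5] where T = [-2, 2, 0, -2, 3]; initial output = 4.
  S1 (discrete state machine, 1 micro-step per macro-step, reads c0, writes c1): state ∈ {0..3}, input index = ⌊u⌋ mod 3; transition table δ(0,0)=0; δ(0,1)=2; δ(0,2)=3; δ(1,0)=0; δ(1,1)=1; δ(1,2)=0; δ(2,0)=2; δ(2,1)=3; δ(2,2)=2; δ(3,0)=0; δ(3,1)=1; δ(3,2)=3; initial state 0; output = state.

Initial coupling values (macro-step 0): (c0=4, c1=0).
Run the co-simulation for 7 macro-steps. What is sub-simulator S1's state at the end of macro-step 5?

S1 state at macro-step 5 = 1

macro 1: S0 reads c0=4 → after 2×micro: 3; S1 reads c0=4 → after 1×micro: 2 ⇒ (c0=3, c1=2)
macro 2: S0 reads c0=3 → after 2×micro: -2; S1 reads c0=3 → after 1×micro: 2 ⇒ (c0=-2, c1=2)
macro 3: S0 reads c0=-2 → after 2×micro: -2; S1 reads c0=-2 → after 1×micro: 3 ⇒ (c0=-2, c1=3)
macro 4: S0 reads c0=-2 → after 2×micro: -2; S1 reads c0=-2 → after 1×micro: 1 ⇒ (c0=-2, c1=1)
macro 5: S0 reads c0=-2 → after 2×micro: -2; S1 reads c0=-2 → after 1×micro: 1 ⇒ (c0=-2, c1=1)
macro 6: S0 reads c0=-2 → after 2×micro: -2; S1 reads c0=-2 → after 1×micro: 1 ⇒ (c0=-2, c1=1)
macro 7: S0 reads c0=-2 → after 2×micro: -2; S1 reads c0=-2 → after 1×micro: 1 ⇒ (c0=-2, c1=1)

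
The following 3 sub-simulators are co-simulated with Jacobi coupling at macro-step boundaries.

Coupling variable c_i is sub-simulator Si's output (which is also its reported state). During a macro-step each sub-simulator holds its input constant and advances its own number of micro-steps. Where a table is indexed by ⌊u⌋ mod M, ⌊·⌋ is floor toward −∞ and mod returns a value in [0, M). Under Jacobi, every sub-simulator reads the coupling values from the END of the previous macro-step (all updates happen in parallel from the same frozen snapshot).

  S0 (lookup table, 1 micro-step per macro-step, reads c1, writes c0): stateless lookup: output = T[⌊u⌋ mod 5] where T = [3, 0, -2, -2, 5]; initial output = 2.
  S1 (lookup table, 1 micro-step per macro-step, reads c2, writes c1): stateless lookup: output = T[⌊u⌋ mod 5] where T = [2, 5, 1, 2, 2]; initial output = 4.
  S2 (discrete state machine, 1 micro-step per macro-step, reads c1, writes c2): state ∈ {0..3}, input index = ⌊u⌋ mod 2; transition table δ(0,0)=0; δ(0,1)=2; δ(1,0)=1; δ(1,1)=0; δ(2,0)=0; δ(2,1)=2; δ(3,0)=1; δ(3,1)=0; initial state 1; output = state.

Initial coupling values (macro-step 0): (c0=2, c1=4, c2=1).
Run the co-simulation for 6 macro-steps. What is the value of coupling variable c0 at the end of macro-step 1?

macro 1: S0 reads c1=4 → after 1×micro: 5; S1 reads c2=1 → after 1×micro: 5; S2 reads c1=4 → after 1×micro: 1 ⇒ (c0=5, c1=5, c2=1)
macro 2: S0 reads c1=5 → after 1×micro: 3; S1 reads c2=1 → after 1×micro: 5; S2 reads c1=5 → after 1×micro: 0 ⇒ (c0=3, c1=5, c2=0)
macro 3: S0 reads c1=5 → after 1×micro: 3; S1 reads c2=0 → after 1×micro: 2; S2 reads c1=5 → after 1×micro: 2 ⇒ (c0=3, c1=2, c2=2)
macro 4: S0 reads c1=2 → after 1×micro: -2; S1 reads c2=2 → after 1×micro: 1; S2 reads c1=2 → after 1×micro: 0 ⇒ (c0=-2, c1=1, c2=0)
macro 5: S0 reads c1=1 → after 1×micro: 0; S1 reads c2=0 → after 1×micro: 2; S2 reads c1=1 → after 1×micro: 2 ⇒ (c0=0, c1=2, c2=2)
macro 6: S0 reads c1=2 → after 1×micro: -2; S1 reads c2=2 → after 1×micro: 1; S2 reads c1=2 → after 1×micro: 0 ⇒ (c0=-2, c1=1, c2=0)

c0 at macro-step 1 = 5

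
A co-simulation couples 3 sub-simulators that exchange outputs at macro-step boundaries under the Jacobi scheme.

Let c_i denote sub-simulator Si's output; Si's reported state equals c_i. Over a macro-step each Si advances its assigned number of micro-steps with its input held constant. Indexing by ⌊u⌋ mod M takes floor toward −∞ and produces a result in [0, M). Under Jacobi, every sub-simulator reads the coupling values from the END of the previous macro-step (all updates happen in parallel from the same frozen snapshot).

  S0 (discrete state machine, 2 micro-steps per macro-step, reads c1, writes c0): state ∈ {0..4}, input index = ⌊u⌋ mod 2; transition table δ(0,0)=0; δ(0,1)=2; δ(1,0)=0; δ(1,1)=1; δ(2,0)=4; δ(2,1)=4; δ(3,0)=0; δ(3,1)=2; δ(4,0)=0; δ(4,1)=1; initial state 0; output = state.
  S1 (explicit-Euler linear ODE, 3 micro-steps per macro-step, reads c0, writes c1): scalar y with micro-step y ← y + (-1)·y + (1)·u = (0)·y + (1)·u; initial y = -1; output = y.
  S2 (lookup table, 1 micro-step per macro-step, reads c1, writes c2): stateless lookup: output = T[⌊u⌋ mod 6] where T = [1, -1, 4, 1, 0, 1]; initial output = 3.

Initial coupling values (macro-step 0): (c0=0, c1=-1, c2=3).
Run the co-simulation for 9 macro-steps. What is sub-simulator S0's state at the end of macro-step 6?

macro 1: S0 reads c1=-1 → after 2×micro: 4; S1 reads c0=0 → after 3×micro: 0; S2 reads c1=-1 → after 1×micro: 1 ⇒ (c0=4, c1=0, c2=1)
macro 2: S0 reads c1=0 → after 2×micro: 0; S1 reads c0=4 → after 3×micro: 4; S2 reads c1=0 → after 1×micro: 1 ⇒ (c0=0, c1=4, c2=1)
macro 3: S0 reads c1=4 → after 2×micro: 0; S1 reads c0=0 → after 3×micro: 0; S2 reads c1=4 → after 1×micro: 0 ⇒ (c0=0, c1=0, c2=0)
macro 4: S0 reads c1=0 → after 2×micro: 0; S1 reads c0=0 → after 3×micro: 0; S2 reads c1=0 → after 1×micro: 1 ⇒ (c0=0, c1=0, c2=1)
macro 5: S0 reads c1=0 → after 2×micro: 0; S1 reads c0=0 → after 3×micro: 0; S2 reads c1=0 → after 1×micro: 1 ⇒ (c0=0, c1=0, c2=1)
macro 6: S0 reads c1=0 → after 2×micro: 0; S1 reads c0=0 → after 3×micro: 0; S2 reads c1=0 → after 1×micro: 1 ⇒ (c0=0, c1=0, c2=1)
macro 7: S0 reads c1=0 → after 2×micro: 0; S1 reads c0=0 → after 3×micro: 0; S2 reads c1=0 → after 1×micro: 1 ⇒ (c0=0, c1=0, c2=1)
macro 8: S0 reads c1=0 → after 2×micro: 0; S1 reads c0=0 → after 3×micro: 0; S2 reads c1=0 → after 1×micro: 1 ⇒ (c0=0, c1=0, c2=1)
macro 9: S0 reads c1=0 → after 2×micro: 0; S1 reads c0=0 → after 3×micro: 0; S2 reads c1=0 → after 1×micro: 1 ⇒ (c0=0, c1=0, c2=1)

S0 state at macro-step 6 = 0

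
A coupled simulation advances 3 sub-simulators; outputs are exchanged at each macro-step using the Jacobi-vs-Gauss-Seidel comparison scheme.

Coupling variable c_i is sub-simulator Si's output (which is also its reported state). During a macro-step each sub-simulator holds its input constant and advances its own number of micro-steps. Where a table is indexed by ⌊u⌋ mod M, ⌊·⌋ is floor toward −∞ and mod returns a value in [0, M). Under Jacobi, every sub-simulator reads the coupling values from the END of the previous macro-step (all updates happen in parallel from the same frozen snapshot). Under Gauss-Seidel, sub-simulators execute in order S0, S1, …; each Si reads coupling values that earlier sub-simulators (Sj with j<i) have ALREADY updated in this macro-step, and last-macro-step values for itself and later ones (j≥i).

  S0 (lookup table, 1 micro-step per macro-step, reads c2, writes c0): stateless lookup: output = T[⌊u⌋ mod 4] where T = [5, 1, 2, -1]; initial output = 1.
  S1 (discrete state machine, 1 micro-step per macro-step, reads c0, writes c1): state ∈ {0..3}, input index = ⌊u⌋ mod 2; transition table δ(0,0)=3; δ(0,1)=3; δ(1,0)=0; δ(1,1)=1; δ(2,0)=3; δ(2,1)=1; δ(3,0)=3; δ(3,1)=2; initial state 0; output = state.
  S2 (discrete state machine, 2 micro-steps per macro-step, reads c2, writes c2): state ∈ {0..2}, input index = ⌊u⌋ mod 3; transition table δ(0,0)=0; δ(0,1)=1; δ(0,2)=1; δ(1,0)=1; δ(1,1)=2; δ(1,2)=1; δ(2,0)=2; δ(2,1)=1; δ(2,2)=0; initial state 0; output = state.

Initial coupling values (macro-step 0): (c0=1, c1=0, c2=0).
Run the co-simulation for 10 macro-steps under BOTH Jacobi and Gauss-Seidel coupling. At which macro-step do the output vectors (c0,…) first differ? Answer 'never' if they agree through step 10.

first divergence at macro-step: never

[Jacobi] macro 1: S0 reads c2=0 → after 1×micro: 5; S1 reads c0=1 → after 1×micro: 3; S2 reads c2=0 → after 2×micro: 0 ⇒ (c0=5, c1=3, c2=0)
[Jacobi] macro 2: S0 reads c2=0 → after 1×micro: 5; S1 reads c0=5 → after 1×micro: 2; S2 reads c2=0 → after 2×micro: 0 ⇒ (c0=5, c1=2, c2=0)
[Jacobi] macro 3: S0 reads c2=0 → after 1×micro: 5; S1 reads c0=5 → after 1×micro: 1; S2 reads c2=0 → after 2×micro: 0 ⇒ (c0=5, c1=1, c2=0)
[Jacobi] macro 4: S0 reads c2=0 → after 1×micro: 5; S1 reads c0=5 → after 1×micro: 1; S2 reads c2=0 → after 2×micro: 0 ⇒ (c0=5, c1=1, c2=0)
[Jacobi] macro 5: S0 reads c2=0 → after 1×micro: 5; S1 reads c0=5 → after 1×micro: 1; S2 reads c2=0 → after 2×micro: 0 ⇒ (c0=5, c1=1, c2=0)
[Jacobi] macro 6: S0 reads c2=0 → after 1×micro: 5; S1 reads c0=5 → after 1×micro: 1; S2 reads c2=0 → after 2×micro: 0 ⇒ (c0=5, c1=1, c2=0)
[Jacobi] macro 7: S0 reads c2=0 → after 1×micro: 5; S1 reads c0=5 → after 1×micro: 1; S2 reads c2=0 → after 2×micro: 0 ⇒ (c0=5, c1=1, c2=0)
[Jacobi] macro 8: S0 reads c2=0 → after 1×micro: 5; S1 reads c0=5 → after 1×micro: 1; S2 reads c2=0 → after 2×micro: 0 ⇒ (c0=5, c1=1, c2=0)
[Jacobi] macro 9: S0 reads c2=0 → after 1×micro: 5; S1 reads c0=5 → after 1×micro: 1; S2 reads c2=0 → after 2×micro: 0 ⇒ (c0=5, c1=1, c2=0)
[Jacobi] macro 10: S0 reads c2=0 → after 1×micro: 5; S1 reads c0=5 → after 1×micro: 1; S2 reads c2=0 → after 2×micro: 0 ⇒ (c0=5, c1=1, c2=0)
[Gauss-Seidel] macro 1: S0 reads c2=0 → after 1×micro: 5; S1 reads c0=5 → after 1×micro: 3; S2 reads c2=0 → after 2×micro: 0 ⇒ (c0=5, c1=3, c2=0)
[Gauss-Seidel] macro 2: S0 reads c2=0 → after 1×micro: 5; S1 reads c0=5 → after 1×micro: 2; S2 reads c2=0 → after 2×micro: 0 ⇒ (c0=5, c1=2, c2=0)
[Gauss-Seidel] macro 3: S0 reads c2=0 → after 1×micro: 5; S1 reads c0=5 → after 1×micro: 1; S2 reads c2=0 → after 2×micro: 0 ⇒ (c0=5, c1=1, c2=0)
[Gauss-Seidel] macro 4: S0 reads c2=0 → after 1×micro: 5; S1 reads c0=5 → after 1×micro: 1; S2 reads c2=0 → after 2×micro: 0 ⇒ (c0=5, c1=1, c2=0)
[Gauss-Seidel] macro 5: S0 reads c2=0 → after 1×micro: 5; S1 reads c0=5 → after 1×micro: 1; S2 reads c2=0 → after 2×micro: 0 ⇒ (c0=5, c1=1, c2=0)
[Gauss-Seidel] macro 6: S0 reads c2=0 → after 1×micro: 5; S1 reads c0=5 → after 1×micro: 1; S2 reads c2=0 → after 2×micro: 0 ⇒ (c0=5, c1=1, c2=0)
[Gauss-Seidel] macro 7: S0 reads c2=0 → after 1×micro: 5; S1 reads c0=5 → after 1×micro: 1; S2 reads c2=0 → after 2×micro: 0 ⇒ (c0=5, c1=1, c2=0)
[Gauss-Seidel] macro 8: S0 reads c2=0 → after 1×micro: 5; S1 reads c0=5 → after 1×micro: 1; S2 reads c2=0 → after 2×micro: 0 ⇒ (c0=5, c1=1, c2=0)
[Gauss-Seidel] macro 9: S0 reads c2=0 → after 1×micro: 5; S1 reads c0=5 → after 1×micro: 1; S2 reads c2=0 → after 2×micro: 0 ⇒ (c0=5, c1=1, c2=0)
[Gauss-Seidel] macro 10: S0 reads c2=0 → after 1×micro: 5; S1 reads c0=5 → after 1×micro: 1; S2 reads c2=0 → after 2×micro: 0 ⇒ (c0=5, c1=1, c2=0)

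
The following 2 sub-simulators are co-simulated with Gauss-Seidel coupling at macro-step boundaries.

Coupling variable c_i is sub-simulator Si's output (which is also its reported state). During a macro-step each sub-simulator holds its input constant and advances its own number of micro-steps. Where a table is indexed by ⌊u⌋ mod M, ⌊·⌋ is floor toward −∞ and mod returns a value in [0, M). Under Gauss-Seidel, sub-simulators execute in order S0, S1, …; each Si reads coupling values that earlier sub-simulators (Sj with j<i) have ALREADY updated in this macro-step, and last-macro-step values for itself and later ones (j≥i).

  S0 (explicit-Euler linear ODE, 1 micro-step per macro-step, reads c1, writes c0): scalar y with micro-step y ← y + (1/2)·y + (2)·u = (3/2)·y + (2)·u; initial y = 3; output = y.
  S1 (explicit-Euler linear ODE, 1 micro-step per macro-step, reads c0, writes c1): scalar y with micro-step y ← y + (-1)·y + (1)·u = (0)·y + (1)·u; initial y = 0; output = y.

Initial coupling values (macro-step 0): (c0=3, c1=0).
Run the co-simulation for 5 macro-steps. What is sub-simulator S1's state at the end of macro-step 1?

S1 state at macro-step 1 = 9/2

macro 1: S0 reads c1=0 → after 1×micro: 9/2; S1 reads c0=9/2 → after 1×micro: 9/2 ⇒ (c0=9/2, c1=9/2)
macro 2: S0 reads c1=9/2 → after 1×micro: 63/4; S1 reads c0=63/4 → after 1×micro: 63/4 ⇒ (c0=63/4, c1=63/4)
macro 3: S0 reads c1=63/4 → after 1×micro: 441/8; S1 reads c0=441/8 → after 1×micro: 441/8 ⇒ (c0=441/8, c1=441/8)
macro 4: S0 reads c1=441/8 → after 1×micro: 3087/16; S1 reads c0=3087/16 → after 1×micro: 3087/16 ⇒ (c0=3087/16, c1=3087/16)
macro 5: S0 reads c1=3087/16 → after 1×micro: 21609/32; S1 reads c0=21609/32 → after 1×micro: 21609/32 ⇒ (c0=21609/32, c1=21609/32)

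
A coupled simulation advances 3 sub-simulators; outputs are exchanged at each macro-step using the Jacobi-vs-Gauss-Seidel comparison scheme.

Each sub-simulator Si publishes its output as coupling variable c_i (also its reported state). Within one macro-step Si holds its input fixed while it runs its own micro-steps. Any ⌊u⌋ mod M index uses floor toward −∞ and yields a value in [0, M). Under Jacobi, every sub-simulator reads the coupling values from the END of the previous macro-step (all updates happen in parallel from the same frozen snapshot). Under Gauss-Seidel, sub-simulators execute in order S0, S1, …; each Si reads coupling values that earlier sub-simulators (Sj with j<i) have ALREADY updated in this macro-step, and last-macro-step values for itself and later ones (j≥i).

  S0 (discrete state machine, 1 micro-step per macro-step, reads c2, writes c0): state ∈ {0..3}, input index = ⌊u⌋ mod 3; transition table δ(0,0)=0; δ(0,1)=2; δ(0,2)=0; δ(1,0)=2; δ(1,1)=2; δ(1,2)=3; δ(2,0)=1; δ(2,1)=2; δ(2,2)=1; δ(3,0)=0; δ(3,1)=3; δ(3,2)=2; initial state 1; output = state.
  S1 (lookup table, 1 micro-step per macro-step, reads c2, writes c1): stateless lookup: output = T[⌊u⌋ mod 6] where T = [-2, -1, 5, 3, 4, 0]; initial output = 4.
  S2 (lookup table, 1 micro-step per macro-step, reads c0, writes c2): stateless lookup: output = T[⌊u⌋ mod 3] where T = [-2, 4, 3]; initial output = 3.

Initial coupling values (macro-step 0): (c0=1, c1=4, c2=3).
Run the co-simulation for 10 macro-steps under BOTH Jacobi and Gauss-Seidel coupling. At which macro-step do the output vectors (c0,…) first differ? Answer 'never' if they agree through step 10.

[Jacobi] macro 1: S0 reads c2=3 → after 1×micro: 2; S1 reads c2=3 → after 1×micro: 3; S2 reads c0=1 → after 1×micro: 4 ⇒ (c0=2, c1=3, c2=4)
[Jacobi] macro 2: S0 reads c2=4 → after 1×micro: 2; S1 reads c2=4 → after 1×micro: 4; S2 reads c0=2 → after 1×micro: 3 ⇒ (c0=2, c1=4, c2=3)
[Jacobi] macro 3: S0 reads c2=3 → after 1×micro: 1; S1 reads c2=3 → after 1×micro: 3; S2 reads c0=2 → after 1×micro: 3 ⇒ (c0=1, c1=3, c2=3)
[Jacobi] macro 4: S0 reads c2=3 → after 1×micro: 2; S1 reads c2=3 → after 1×micro: 3; S2 reads c0=1 → after 1×micro: 4 ⇒ (c0=2, c1=3, c2=4)
[Jacobi] macro 5: S0 reads c2=4 → after 1×micro: 2; S1 reads c2=4 → after 1×micro: 4; S2 reads c0=2 → after 1×micro: 3 ⇒ (c0=2, c1=4, c2=3)
[Jacobi] macro 6: S0 reads c2=3 → after 1×micro: 1; S1 reads c2=3 → after 1×micro: 3; S2 reads c0=2 → after 1×micro: 3 ⇒ (c0=1, c1=3, c2=3)
[Jacobi] macro 7: S0 reads c2=3 → after 1×micro: 2; S1 reads c2=3 → after 1×micro: 3; S2 reads c0=1 → after 1×micro: 4 ⇒ (c0=2, c1=3, c2=4)
[Jacobi] macro 8: S0 reads c2=4 → after 1×micro: 2; S1 reads c2=4 → after 1×micro: 4; S2 reads c0=2 → after 1×micro: 3 ⇒ (c0=2, c1=4, c2=3)
[Jacobi] macro 9: S0 reads c2=3 → after 1×micro: 1; S1 reads c2=3 → after 1×micro: 3; S2 reads c0=2 → after 1×micro: 3 ⇒ (c0=1, c1=3, c2=3)
[Jacobi] macro 10: S0 reads c2=3 → after 1×micro: 2; S1 reads c2=3 → after 1×micro: 3; S2 reads c0=1 → after 1×micro: 4 ⇒ (c0=2, c1=3, c2=4)
[Gauss-Seidel] macro 1: S0 reads c2=3 → after 1×micro: 2; S1 reads c2=3 → after 1×micro: 3; S2 reads c0=2 → after 1×micro: 3 ⇒ (c0=2, c1=3, c2=3)
[Gauss-Seidel] macro 2: S0 reads c2=3 → after 1×micro: 1; S1 reads c2=3 → after 1×micro: 3; S2 reads c0=1 → after 1×micro: 4 ⇒ (c0=1, c1=3, c2=4)
[Gauss-Seidel] macro 3: S0 reads c2=4 → after 1×micro: 2; S1 reads c2=4 → after 1×micro: 4; S2 reads c0=2 → after 1×micro: 3 ⇒ (c0=2, c1=4, c2=3)
[Gauss-Seidel] macro 4: S0 reads c2=3 → after 1×micro: 1; S1 reads c2=3 → after 1×micro: 3; S2 reads c0=1 → after 1×micro: 4 ⇒ (c0=1, c1=3, c2=4)
[Gauss-Seidel] macro 5: S0 reads c2=4 → after 1×micro: 2; S1 reads c2=4 → after 1×micro: 4; S2 reads c0=2 → after 1×micro: 3 ⇒ (c0=2, c1=4, c2=3)
[Gauss-Seidel] macro 6: S0 reads c2=3 → after 1×micro: 1; S1 reads c2=3 → after 1×micro: 3; S2 reads c0=1 → after 1×micro: 4 ⇒ (c0=1, c1=3, c2=4)
[Gauss-Seidel] macro 7: S0 reads c2=4 → after 1×micro: 2; S1 reads c2=4 → after 1×micro: 4; S2 reads c0=2 → after 1×micro: 3 ⇒ (c0=2, c1=4, c2=3)
[Gauss-Seidel] macro 8: S0 reads c2=3 → after 1×micro: 1; S1 reads c2=3 → after 1×micro: 3; S2 reads c0=1 → after 1×micro: 4 ⇒ (c0=1, c1=3, c2=4)
[Gauss-Seidel] macro 9: S0 reads c2=4 → after 1×micro: 2; S1 reads c2=4 → after 1×micro: 4; S2 reads c0=2 → after 1×micro: 3 ⇒ (c0=2, c1=4, c2=3)
[Gauss-Seidel] macro 10: S0 reads c2=3 → after 1×micro: 1; S1 reads c2=3 → after 1×micro: 3; S2 reads c0=1 → after 1×micro: 4 ⇒ (c0=1, c1=3, c2=4)

first divergence at macro-step: 1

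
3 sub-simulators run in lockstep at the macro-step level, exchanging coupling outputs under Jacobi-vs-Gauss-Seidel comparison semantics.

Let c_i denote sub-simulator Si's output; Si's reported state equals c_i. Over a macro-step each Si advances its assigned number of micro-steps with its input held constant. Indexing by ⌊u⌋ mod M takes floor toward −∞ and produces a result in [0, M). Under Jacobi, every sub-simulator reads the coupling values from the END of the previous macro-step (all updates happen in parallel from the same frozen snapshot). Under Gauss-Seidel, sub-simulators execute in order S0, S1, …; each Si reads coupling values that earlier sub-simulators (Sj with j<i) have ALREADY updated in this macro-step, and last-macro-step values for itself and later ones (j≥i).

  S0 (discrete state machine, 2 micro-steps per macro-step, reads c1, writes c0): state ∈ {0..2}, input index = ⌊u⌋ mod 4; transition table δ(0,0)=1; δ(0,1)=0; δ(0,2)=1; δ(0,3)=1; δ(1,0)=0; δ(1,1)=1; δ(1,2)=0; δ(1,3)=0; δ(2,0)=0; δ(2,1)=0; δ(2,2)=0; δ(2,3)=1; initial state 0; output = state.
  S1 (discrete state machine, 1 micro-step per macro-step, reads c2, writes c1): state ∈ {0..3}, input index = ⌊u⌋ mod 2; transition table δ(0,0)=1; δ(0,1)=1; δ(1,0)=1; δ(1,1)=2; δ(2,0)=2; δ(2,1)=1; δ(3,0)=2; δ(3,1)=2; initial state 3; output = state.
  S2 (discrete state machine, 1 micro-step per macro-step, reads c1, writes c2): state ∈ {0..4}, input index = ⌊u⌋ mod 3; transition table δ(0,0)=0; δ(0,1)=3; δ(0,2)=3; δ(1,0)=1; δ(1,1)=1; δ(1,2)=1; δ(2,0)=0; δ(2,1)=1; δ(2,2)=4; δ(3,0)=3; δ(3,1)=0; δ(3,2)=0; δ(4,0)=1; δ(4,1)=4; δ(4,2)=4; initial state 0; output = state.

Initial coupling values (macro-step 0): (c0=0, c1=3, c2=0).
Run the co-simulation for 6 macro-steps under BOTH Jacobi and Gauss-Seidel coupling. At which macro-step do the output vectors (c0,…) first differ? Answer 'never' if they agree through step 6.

[Jacobi] macro 1: S0 reads c1=3 → after 2×micro: 0; S1 reads c2=0 → after 1×micro: 2; S2 reads c1=3 → after 1×micro: 0 ⇒ (c0=0, c1=2, c2=0)
[Jacobi] macro 2: S0 reads c1=2 → after 2×micro: 0; S1 reads c2=0 → after 1×micro: 2; S2 reads c1=2 → after 1×micro: 3 ⇒ (c0=0, c1=2, c2=3)
[Jacobi] macro 3: S0 reads c1=2 → after 2×micro: 0; S1 reads c2=3 → after 1×micro: 1; S2 reads c1=2 → after 1×micro: 0 ⇒ (c0=0, c1=1, c2=0)
[Jacobi] macro 4: S0 reads c1=1 → after 2×micro: 0; S1 reads c2=0 → after 1×micro: 1; S2 reads c1=1 → after 1×micro: 3 ⇒ (c0=0, c1=1, c2=3)
[Jacobi] macro 5: S0 reads c1=1 → after 2×micro: 0; S1 reads c2=3 → after 1×micro: 2; S2 reads c1=1 → after 1×micro: 0 ⇒ (c0=0, c1=2, c2=0)
[Jacobi] macro 6: S0 reads c1=2 → after 2×micro: 0; S1 reads c2=0 → after 1×micro: 2; S2 reads c1=2 → after 1×micro: 3 ⇒ (c0=0, c1=2, c2=3)
[Gauss-Seidel] macro 1: S0 reads c1=3 → after 2×micro: 0; S1 reads c2=0 → after 1×micro: 2; S2 reads c1=2 → after 1×micro: 3 ⇒ (c0=0, c1=2, c2=3)
[Gauss-Seidel] macro 2: S0 reads c1=2 → after 2×micro: 0; S1 reads c2=3 → after 1×micro: 1; S2 reads c1=1 → after 1×micro: 0 ⇒ (c0=0, c1=1, c2=0)
[Gauss-Seidel] macro 3: S0 reads c1=1 → after 2×micro: 0; S1 reads c2=0 → after 1×micro: 1; S2 reads c1=1 → after 1×micro: 3 ⇒ (c0=0, c1=1, c2=3)
[Gauss-Seidel] macro 4: S0 reads c1=1 → after 2×micro: 0; S1 reads c2=3 → after 1×micro: 2; S2 reads c1=2 → after 1×micro: 0 ⇒ (c0=0, c1=2, c2=0)
[Gauss-Seidel] macro 5: S0 reads c1=2 → after 2×micro: 0; S1 reads c2=0 → after 1×micro: 2; S2 reads c1=2 → after 1×micro: 3 ⇒ (c0=0, c1=2, c2=3)
[Gauss-Seidel] macro 6: S0 reads c1=2 → after 2×micro: 0; S1 reads c2=3 → after 1×micro: 1; S2 reads c1=1 → after 1×micro: 0 ⇒ (c0=0, c1=1, c2=0)

first divergence at macro-step: 1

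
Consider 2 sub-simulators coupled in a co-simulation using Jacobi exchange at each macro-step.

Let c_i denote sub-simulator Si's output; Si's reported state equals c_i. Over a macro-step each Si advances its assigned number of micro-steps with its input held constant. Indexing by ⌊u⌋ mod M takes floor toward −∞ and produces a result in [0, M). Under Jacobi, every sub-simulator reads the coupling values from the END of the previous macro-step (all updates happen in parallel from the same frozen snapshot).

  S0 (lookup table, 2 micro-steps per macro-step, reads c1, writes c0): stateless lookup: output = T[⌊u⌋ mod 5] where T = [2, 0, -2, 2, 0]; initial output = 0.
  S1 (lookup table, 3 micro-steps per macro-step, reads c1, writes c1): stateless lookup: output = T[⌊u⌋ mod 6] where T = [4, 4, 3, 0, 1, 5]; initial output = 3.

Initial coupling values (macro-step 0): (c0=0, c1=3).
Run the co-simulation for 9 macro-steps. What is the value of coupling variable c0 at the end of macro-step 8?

macro 1: S0 reads c1=3 → after 2×micro: 2; S1 reads c1=3 → after 3×micro: 0 ⇒ (c0=2, c1=0)
macro 2: S0 reads c1=0 → after 2×micro: 2; S1 reads c1=0 → after 3×micro: 4 ⇒ (c0=2, c1=4)
macro 3: S0 reads c1=4 → after 2×micro: 0; S1 reads c1=4 → after 3×micro: 1 ⇒ (c0=0, c1=1)
macro 4: S0 reads c1=1 → after 2×micro: 0; S1 reads c1=1 → after 3×micro: 4 ⇒ (c0=0, c1=4)
macro 5: S0 reads c1=4 → after 2×micro: 0; S1 reads c1=4 → after 3×micro: 1 ⇒ (c0=0, c1=1)
macro 6: S0 reads c1=1 → after 2×micro: 0; S1 reads c1=1 → after 3×micro: 4 ⇒ (c0=0, c1=4)
macro 7: S0 reads c1=4 → after 2×micro: 0; S1 reads c1=4 → after 3×micro: 1 ⇒ (c0=0, c1=1)
macro 8: S0 reads c1=1 → after 2×micro: 0; S1 reads c1=1 → after 3×micro: 4 ⇒ (c0=0, c1=4)
macro 9: S0 reads c1=4 → after 2×micro: 0; S1 reads c1=4 → after 3×micro: 1 ⇒ (c0=0, c1=1)

c0 at macro-step 8 = 0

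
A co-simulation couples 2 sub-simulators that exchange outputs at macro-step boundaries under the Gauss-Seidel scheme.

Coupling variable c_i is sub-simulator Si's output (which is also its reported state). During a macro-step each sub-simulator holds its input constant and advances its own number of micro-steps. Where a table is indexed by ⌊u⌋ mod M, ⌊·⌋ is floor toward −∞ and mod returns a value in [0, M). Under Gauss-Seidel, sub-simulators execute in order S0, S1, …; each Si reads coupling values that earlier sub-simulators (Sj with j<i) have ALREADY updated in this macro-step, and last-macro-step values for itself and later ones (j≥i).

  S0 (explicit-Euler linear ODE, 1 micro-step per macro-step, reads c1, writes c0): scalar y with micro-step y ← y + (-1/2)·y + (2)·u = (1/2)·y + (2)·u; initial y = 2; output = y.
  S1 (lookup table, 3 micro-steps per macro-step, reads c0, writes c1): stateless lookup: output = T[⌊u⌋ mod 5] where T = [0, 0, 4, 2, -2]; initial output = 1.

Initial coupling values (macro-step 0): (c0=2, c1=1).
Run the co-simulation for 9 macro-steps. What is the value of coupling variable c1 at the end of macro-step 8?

macro 1: S0 reads c1=1 → after 1×micro: 3; S1 reads c0=3 → after 3×micro: 2 ⇒ (c0=3, c1=2)
macro 2: S0 reads c1=2 → after 1×micro: 11/2; S1 reads c0=11/2 → after 3×micro: 0 ⇒ (c0=11/2, c1=0)
macro 3: S0 reads c1=0 → after 1×micro: 11/4; S1 reads c0=11/4 → after 3×micro: 4 ⇒ (c0=11/4, c1=4)
macro 4: S0 reads c1=4 → after 1×micro: 75/8; S1 reads c0=75/8 → after 3×micro: -2 ⇒ (c0=75/8, c1=-2)
macro 5: S0 reads c1=-2 → after 1×micro: 11/16; S1 reads c0=11/16 → after 3×micro: 0 ⇒ (c0=11/16, c1=0)
macro 6: S0 reads c1=0 → after 1×micro: 11/32; S1 reads c0=11/32 → after 3×micro: 0 ⇒ (c0=11/32, c1=0)
macro 7: S0 reads c1=0 → after 1×micro: 11/64; S1 reads c0=11/64 → after 3×micro: 0 ⇒ (c0=11/64, c1=0)
macro 8: S0 reads c1=0 → after 1×micro: 11/128; S1 reads c0=11/128 → after 3×micro: 0 ⇒ (c0=11/128, c1=0)
macro 9: S0 reads c1=0 → after 1×micro: 11/256; S1 reads c0=11/256 → after 3×micro: 0 ⇒ (c0=11/256, c1=0)

c1 at macro-step 8 = 0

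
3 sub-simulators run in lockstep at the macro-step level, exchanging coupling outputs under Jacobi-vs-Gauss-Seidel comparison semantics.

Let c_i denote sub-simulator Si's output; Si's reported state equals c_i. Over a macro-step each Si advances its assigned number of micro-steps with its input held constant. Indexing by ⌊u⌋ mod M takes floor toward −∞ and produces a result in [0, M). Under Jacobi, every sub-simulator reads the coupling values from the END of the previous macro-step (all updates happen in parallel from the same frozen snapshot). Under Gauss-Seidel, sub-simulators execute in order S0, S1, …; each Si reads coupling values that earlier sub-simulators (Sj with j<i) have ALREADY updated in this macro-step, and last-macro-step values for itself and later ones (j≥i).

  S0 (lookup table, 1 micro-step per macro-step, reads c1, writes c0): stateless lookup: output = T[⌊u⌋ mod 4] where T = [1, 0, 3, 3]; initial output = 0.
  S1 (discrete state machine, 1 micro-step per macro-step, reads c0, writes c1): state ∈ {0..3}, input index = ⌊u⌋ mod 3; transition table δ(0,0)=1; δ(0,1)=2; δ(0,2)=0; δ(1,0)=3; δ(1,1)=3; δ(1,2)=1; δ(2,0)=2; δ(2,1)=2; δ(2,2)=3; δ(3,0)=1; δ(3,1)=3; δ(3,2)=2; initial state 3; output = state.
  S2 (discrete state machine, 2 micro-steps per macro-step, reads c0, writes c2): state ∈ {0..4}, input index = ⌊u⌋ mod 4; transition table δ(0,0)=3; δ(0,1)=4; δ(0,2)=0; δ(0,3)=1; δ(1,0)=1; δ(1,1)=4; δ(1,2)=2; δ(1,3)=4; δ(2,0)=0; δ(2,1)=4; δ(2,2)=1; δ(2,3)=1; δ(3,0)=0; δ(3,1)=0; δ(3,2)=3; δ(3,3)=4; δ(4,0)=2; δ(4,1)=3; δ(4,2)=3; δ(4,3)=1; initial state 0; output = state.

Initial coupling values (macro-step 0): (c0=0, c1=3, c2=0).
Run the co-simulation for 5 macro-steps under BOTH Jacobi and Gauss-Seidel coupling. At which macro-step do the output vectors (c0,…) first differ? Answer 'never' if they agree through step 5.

first divergence at macro-step: 1

[Jacobi] macro 1: S0 reads c1=3 → after 1×micro: 3; S1 reads c0=0 → after 1×micro: 1; S2 reads c0=0 → after 2×micro: 0 ⇒ (c0=3, c1=1, c2=0)
[Jacobi] macro 2: S0 reads c1=1 → after 1×micro: 0; S1 reads c0=3 → after 1×micro: 3; S2 reads c0=3 → after 2×micro: 4 ⇒ (c0=0, c1=3, c2=4)
[Jacobi] macro 3: S0 reads c1=3 → after 1×micro: 3; S1 reads c0=0 → after 1×micro: 1; S2 reads c0=0 → after 2×micro: 0 ⇒ (c0=3, c1=1, c2=0)
[Jacobi] macro 4: S0 reads c1=1 → after 1×micro: 0; S1 reads c0=3 → after 1×micro: 3; S2 reads c0=3 → after 2×micro: 4 ⇒ (c0=0, c1=3, c2=4)
[Jacobi] macro 5: S0 reads c1=3 → after 1×micro: 3; S1 reads c0=0 → after 1×micro: 1; S2 reads c0=0 → after 2×micro: 0 ⇒ (c0=3, c1=1, c2=0)
[Gauss-Seidel] macro 1: S0 reads c1=3 → after 1×micro: 3; S1 reads c0=3 → after 1×micro: 1; S2 reads c0=3 → after 2×micro: 4 ⇒ (c0=3, c1=1, c2=4)
[Gauss-Seidel] macro 2: S0 reads c1=1 → after 1×micro: 0; S1 reads c0=0 → after 1×micro: 3; S2 reads c0=0 → after 2×micro: 0 ⇒ (c0=0, c1=3, c2=0)
[Gauss-Seidel] macro 3: S0 reads c1=3 → after 1×micro: 3; S1 reads c0=3 → after 1×micro: 1; S2 reads c0=3 → after 2×micro: 4 ⇒ (c0=3, c1=1, c2=4)
[Gauss-Seidel] macro 4: S0 reads c1=1 → after 1×micro: 0; S1 reads c0=0 → after 1×micro: 3; S2 reads c0=0 → after 2×micro: 0 ⇒ (c0=0, c1=3, c2=0)
[Gauss-Seidel] macro 5: S0 reads c1=3 → after 1×micro: 3; S1 reads c0=3 → after 1×micro: 1; S2 reads c0=3 → after 2×micro: 4 ⇒ (c0=3, c1=1, c2=4)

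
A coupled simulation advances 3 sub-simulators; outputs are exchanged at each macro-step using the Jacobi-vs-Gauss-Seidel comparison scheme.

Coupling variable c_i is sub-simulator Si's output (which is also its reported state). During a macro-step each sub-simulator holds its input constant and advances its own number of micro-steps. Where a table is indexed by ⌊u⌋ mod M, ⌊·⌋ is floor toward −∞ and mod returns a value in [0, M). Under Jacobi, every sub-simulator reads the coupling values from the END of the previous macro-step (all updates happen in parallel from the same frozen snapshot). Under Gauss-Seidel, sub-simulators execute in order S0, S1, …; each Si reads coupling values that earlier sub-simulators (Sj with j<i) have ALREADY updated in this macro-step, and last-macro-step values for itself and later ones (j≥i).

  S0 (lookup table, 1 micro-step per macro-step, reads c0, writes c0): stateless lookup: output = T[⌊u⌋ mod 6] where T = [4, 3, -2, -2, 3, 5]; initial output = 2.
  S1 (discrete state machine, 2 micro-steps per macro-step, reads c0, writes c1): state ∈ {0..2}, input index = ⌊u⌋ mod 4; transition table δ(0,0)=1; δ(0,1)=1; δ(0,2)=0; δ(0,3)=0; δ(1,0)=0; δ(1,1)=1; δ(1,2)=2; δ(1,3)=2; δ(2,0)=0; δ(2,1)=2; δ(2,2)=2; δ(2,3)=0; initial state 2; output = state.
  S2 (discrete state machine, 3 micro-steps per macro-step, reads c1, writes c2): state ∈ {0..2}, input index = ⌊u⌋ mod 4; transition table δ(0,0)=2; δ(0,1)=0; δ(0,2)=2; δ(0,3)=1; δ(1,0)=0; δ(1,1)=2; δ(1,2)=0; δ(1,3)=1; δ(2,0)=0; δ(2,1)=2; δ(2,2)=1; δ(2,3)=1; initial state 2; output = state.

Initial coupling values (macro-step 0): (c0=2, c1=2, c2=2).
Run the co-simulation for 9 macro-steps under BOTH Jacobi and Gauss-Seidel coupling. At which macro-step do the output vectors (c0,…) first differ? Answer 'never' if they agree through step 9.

[Jacobi] macro 1: S0 reads c0=2 → after 1×micro: -2; S1 reads c0=2 → after 2×micro: 2; S2 reads c1=2 → after 3×micro: 2 ⇒ (c0=-2, c1=2, c2=2)
[Jacobi] macro 2: S0 reads c0=-2 → after 1×micro: 3; S1 reads c0=-2 → after 2×micro: 2; S2 reads c1=2 → after 3×micro: 2 ⇒ (c0=3, c1=2, c2=2)
[Jacobi] macro 3: S0 reads c0=3 → after 1×micro: -2; S1 reads c0=3 → after 2×micro: 0; S2 reads c1=2 → after 3×micro: 2 ⇒ (c0=-2, c1=0, c2=2)
[Jacobi] macro 4: S0 reads c0=-2 → after 1×micro: 3; S1 reads c0=-2 → after 2×micro: 0; S2 reads c1=0 → after 3×micro: 0 ⇒ (c0=3, c1=0, c2=0)
[Jacobi] macro 5: S0 reads c0=3 → after 1×micro: -2; S1 reads c0=3 → after 2×micro: 0; S2 reads c1=0 → after 3×micro: 2 ⇒ (c0=-2, c1=0, c2=2)
[Jacobi] macro 6: S0 reads c0=-2 → after 1×micro: 3; S1 reads c0=-2 → after 2×micro: 0; S2 reads c1=0 → after 3×micro: 0 ⇒ (c0=3, c1=0, c2=0)
[Jacobi] macro 7: S0 reads c0=3 → after 1×micro: -2; S1 reads c0=3 → after 2×micro: 0; S2 reads c1=0 → after 3×micro: 2 ⇒ (c0=-2, c1=0, c2=2)
[Jacobi] macro 8: S0 reads c0=-2 → after 1×micro: 3; S1 reads c0=-2 → after 2×micro: 0; S2 reads c1=0 → after 3×micro: 0 ⇒ (c0=3, c1=0, c2=0)
[Jacobi] macro 9: S0 reads c0=3 → after 1×micro: -2; S1 reads c0=3 → after 2×micro: 0; S2 reads c1=0 → after 3×micro: 2 ⇒ (c0=-2, c1=0, c2=2)
[Gauss-Seidel] macro 1: S0 reads c0=2 → after 1×micro: -2; S1 reads c0=-2 → after 2×micro: 2; S2 reads c1=2 → after 3×micro: 2 ⇒ (c0=-2, c1=2, c2=2)
[Gauss-Seidel] macro 2: S0 reads c0=-2 → after 1×micro: 3; S1 reads c0=3 → after 2×micro: 0; S2 reads c1=0 → after 3×micro: 0 ⇒ (c0=3, c1=0, c2=0)
[Gauss-Seidel] macro 3: S0 reads c0=3 → after 1×micro: -2; S1 reads c0=-2 → after 2×micro: 0; S2 reads c1=0 → after 3×micro: 2 ⇒ (c0=-2, c1=0, c2=2)
[Gauss-Seidel] macro 4: S0 reads c0=-2 → after 1×micro: 3; S1 reads c0=3 → after 2×micro: 0; S2 reads c1=0 → after 3×micro: 0 ⇒ (c0=3, c1=0, c2=0)
[Gauss-Seidel] macro 5: S0 reads c0=3 → after 1×micro: -2; S1 reads c0=-2 → after 2×micro: 0; S2 reads c1=0 → after 3×micro: 2 ⇒ (c0=-2, c1=0, c2=2)
[Gauss-Seidel] macro 6: S0 reads c0=-2 → after 1×micro: 3; S1 reads c0=3 → after 2×micro: 0; S2 reads c1=0 → after 3×micro: 0 ⇒ (c0=3, c1=0, c2=0)
[Gauss-Seidel] macro 7: S0 reads c0=3 → after 1×micro: -2; S1 reads c0=-2 → after 2×micro: 0; S2 reads c1=0 → after 3×micro: 2 ⇒ (c0=-2, c1=0, c2=2)
[Gauss-Seidel] macro 8: S0 reads c0=-2 → after 1×micro: 3; S1 reads c0=3 → after 2×micro: 0; S2 reads c1=0 → after 3×micro: 0 ⇒ (c0=3, c1=0, c2=0)
[Gauss-Seidel] macro 9: S0 reads c0=3 → after 1×micro: -2; S1 reads c0=-2 → after 2×micro: 0; S2 reads c1=0 → after 3×micro: 2 ⇒ (c0=-2, c1=0, c2=2)

first divergence at macro-step: 2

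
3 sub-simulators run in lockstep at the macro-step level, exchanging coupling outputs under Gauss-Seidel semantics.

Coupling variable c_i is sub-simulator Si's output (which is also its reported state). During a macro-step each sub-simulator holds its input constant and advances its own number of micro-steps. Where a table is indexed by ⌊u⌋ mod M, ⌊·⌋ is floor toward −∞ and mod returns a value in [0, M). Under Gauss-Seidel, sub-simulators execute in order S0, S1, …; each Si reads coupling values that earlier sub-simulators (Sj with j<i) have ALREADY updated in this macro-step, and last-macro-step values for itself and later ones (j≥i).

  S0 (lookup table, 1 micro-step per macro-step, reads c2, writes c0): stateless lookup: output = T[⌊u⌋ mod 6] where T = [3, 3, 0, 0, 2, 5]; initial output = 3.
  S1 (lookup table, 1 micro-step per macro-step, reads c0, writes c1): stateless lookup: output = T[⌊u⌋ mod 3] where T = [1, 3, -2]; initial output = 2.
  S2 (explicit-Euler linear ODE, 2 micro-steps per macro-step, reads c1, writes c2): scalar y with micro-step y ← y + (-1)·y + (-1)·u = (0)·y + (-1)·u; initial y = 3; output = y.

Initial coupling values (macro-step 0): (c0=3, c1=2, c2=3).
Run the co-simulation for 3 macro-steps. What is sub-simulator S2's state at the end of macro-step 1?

macro 1: S0 reads c2=3 → after 1×micro: 0; S1 reads c0=0 → after 1×micro: 1; S2 reads c1=1 → after 2×micro: -1 ⇒ (c0=0, c1=1, c2=-1)
macro 2: S0 reads c2=-1 → after 1×micro: 5; S1 reads c0=5 → after 1×micro: -2; S2 reads c1=-2 → after 2×micro: 2 ⇒ (c0=5, c1=-2, c2=2)
macro 3: S0 reads c2=2 → after 1×micro: 0; S1 reads c0=0 → after 1×micro: 1; S2 reads c1=1 → after 2×micro: -1 ⇒ (c0=0, c1=1, c2=-1)

S2 state at macro-step 1 = -1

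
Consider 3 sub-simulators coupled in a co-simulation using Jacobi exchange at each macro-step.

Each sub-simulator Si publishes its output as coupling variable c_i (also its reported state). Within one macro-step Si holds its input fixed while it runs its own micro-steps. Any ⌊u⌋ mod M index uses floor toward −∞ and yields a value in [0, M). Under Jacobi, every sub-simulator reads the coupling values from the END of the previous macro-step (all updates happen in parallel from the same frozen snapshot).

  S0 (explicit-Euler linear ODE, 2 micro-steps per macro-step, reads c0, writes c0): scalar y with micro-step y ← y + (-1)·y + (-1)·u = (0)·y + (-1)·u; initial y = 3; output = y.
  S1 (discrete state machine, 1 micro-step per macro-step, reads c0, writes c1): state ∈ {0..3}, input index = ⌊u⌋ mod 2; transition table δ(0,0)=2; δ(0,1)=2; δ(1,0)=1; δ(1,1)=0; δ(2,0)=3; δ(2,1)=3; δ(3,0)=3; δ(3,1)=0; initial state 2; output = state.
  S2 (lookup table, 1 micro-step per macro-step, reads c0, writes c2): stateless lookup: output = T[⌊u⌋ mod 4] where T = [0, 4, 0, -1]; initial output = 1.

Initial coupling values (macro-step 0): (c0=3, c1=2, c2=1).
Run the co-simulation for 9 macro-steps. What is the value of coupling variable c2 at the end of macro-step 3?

macro 1: S0 reads c0=3 → after 2×micro: -3; S1 reads c0=3 → after 1×micro: 3; S2 reads c0=3 → after 1×micro: -1 ⇒ (c0=-3, c1=3, c2=-1)
macro 2: S0 reads c0=-3 → after 2×micro: 3; S1 reads c0=-3 → after 1×micro: 0; S2 reads c0=-3 → after 1×micro: 4 ⇒ (c0=3, c1=0, c2=4)
macro 3: S0 reads c0=3 → after 2×micro: -3; S1 reads c0=3 → after 1×micro: 2; S2 reads c0=3 → after 1×micro: -1 ⇒ (c0=-3, c1=2, c2=-1)
macro 4: S0 reads c0=-3 → after 2×micro: 3; S1 reads c0=-3 → after 1×micro: 3; S2 reads c0=-3 → after 1×micro: 4 ⇒ (c0=3, c1=3, c2=4)
macro 5: S0 reads c0=3 → after 2×micro: -3; S1 reads c0=3 → after 1×micro: 0; S2 reads c0=3 → after 1×micro: -1 ⇒ (c0=-3, c1=0, c2=-1)
macro 6: S0 reads c0=-3 → after 2×micro: 3; S1 reads c0=-3 → after 1×micro: 2; S2 reads c0=-3 → after 1×micro: 4 ⇒ (c0=3, c1=2, c2=4)
macro 7: S0 reads c0=3 → after 2×micro: -3; S1 reads c0=3 → after 1×micro: 3; S2 reads c0=3 → after 1×micro: -1 ⇒ (c0=-3, c1=3, c2=-1)
macro 8: S0 reads c0=-3 → after 2×micro: 3; S1 reads c0=-3 → after 1×micro: 0; S2 reads c0=-3 → after 1×micro: 4 ⇒ (c0=3, c1=0, c2=4)
macro 9: S0 reads c0=3 → after 2×micro: -3; S1 reads c0=3 → after 1×micro: 2; S2 reads c0=3 → after 1×micro: -1 ⇒ (c0=-3, c1=2, c2=-1)

c2 at macro-step 3 = -1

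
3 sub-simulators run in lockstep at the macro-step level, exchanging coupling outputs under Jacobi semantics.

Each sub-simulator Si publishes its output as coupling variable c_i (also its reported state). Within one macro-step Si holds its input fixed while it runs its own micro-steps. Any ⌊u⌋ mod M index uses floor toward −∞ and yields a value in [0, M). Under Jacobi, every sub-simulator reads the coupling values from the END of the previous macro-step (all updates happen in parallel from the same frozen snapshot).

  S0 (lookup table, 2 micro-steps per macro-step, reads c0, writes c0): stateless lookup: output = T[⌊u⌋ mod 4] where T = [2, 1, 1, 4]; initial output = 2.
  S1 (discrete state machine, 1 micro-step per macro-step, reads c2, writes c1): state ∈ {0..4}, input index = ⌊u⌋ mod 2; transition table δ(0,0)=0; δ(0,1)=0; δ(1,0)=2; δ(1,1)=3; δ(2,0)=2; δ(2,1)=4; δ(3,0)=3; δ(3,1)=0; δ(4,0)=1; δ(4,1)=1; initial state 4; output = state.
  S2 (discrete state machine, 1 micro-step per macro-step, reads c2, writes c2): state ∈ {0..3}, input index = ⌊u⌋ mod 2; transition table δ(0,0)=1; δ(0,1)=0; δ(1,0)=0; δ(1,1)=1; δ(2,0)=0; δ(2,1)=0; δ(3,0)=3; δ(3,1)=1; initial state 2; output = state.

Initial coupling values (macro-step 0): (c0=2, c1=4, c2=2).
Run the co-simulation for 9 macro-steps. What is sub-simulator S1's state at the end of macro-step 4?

macro 1: S0 reads c0=2 → after 2×micro: 1; S1 reads c2=2 → after 1×micro: 1; S2 reads c2=2 → after 1×micro: 0 ⇒ (c0=1, c1=1, c2=0)
macro 2: S0 reads c0=1 → after 2×micro: 1; S1 reads c2=0 → after 1×micro: 2; S2 reads c2=0 → after 1×micro: 1 ⇒ (c0=1, c1=2, c2=1)
macro 3: S0 reads c0=1 → after 2×micro: 1; S1 reads c2=1 → after 1×micro: 4; S2 reads c2=1 → after 1×micro: 1 ⇒ (c0=1, c1=4, c2=1)
macro 4: S0 reads c0=1 → after 2×micro: 1; S1 reads c2=1 → after 1×micro: 1; S2 reads c2=1 → after 1×micro: 1 ⇒ (c0=1, c1=1, c2=1)
macro 5: S0 reads c0=1 → after 2×micro: 1; S1 reads c2=1 → after 1×micro: 3; S2 reads c2=1 → after 1×micro: 1 ⇒ (c0=1, c1=3, c2=1)
macro 6: S0 reads c0=1 → after 2×micro: 1; S1 reads c2=1 → after 1×micro: 0; S2 reads c2=1 → after 1×micro: 1 ⇒ (c0=1, c1=0, c2=1)
macro 7: S0 reads c0=1 → after 2×micro: 1; S1 reads c2=1 → after 1×micro: 0; S2 reads c2=1 → after 1×micro: 1 ⇒ (c0=1, c1=0, c2=1)
macro 8: S0 reads c0=1 → after 2×micro: 1; S1 reads c2=1 → after 1×micro: 0; S2 reads c2=1 → after 1×micro: 1 ⇒ (c0=1, c1=0, c2=1)
macro 9: S0 reads c0=1 → after 2×micro: 1; S1 reads c2=1 → after 1×micro: 0; S2 reads c2=1 → after 1×micro: 1 ⇒ (c0=1, c1=0, c2=1)

S1 state at macro-step 4 = 1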